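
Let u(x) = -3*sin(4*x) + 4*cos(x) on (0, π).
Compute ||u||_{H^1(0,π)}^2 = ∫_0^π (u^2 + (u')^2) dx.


||u||_{H^1(0,π)}^2 = -128/5 + 185*π/2

u'(x) = -4*sin(x) - 12*cos(4*x).
Expand u² and (u')² and integrate term by term on (0, π), using: for integers n ≥ 1, ∫_0^π sin²(nx) dx = ∫_0^π cos²(nx) dx = π/2; for n ≠ n', ∫_0^π sin(nx)sin(n'x) dx = ∫_0^π cos(nx)cos(n'x) dx = 0; and by product-to-sum, ∫_0^π sin(nx)cos(n'x) dx = ½∫_0^π [sin((n+n')x) + sin((n−n')x)] dx, which is 0 when n+n' is even and 2n/(n²−n'²) when n+n' is odd (it need not vanish on (0, π)).
  u² squared terms: (-3)²·∫sin(4x)² dx = 9·π/2 = 9*π/2;  (4)²·∫cos(x)² dx = 16·π/2 = 8*π.
  u² cross terms: 2·(-3)·(4)·∫sin(4x)·cos(x) dx = -24·(8/15) = -64/5.
  So ∫_0^π u² dx = 9*π/2 + 8*π − 64/5 = -64/5 + 25*π/2.
  (u')² squared terms: (-12)²·∫cos(4x)² dx = 144·π/2 = 72*π;  (-4)²·∫sin(x)² dx = 16·π/2 = 8*π.
  (u')² cross terms: 2·(-12)·(-4)·∫cos(4x)·sin(x) dx = 96·(-2/15) = -64/5.
  So ∫_0^π (u')² dx = 72*π + 8*π − 64/5 = -64/5 + 80*π.
||u||_{H^1}^2 = (-64/5 + 25*π/2) + (-64/5 + 80*π) = -128/5 + 185*π/2.


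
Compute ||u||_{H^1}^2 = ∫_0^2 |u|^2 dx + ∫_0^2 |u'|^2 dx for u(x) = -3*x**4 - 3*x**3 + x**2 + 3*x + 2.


||u||_{H^1}^2 = 80534/15

The H^1 norm (squared) on an interval (0, L) is
  ||u||_{H^1}^2 = ∫_0^L u(x)^2 dx + ∫_0^L u'(x)^2 dx.
Compute u'(x) = -12*x**3 - 9*x**2 + 2*x + 3.
Then u(x)^2 = 9*x**8 + 18*x**7 + 3*x**6 - 24*x**5 - 29*x**4 - 6*x**3 + 13*x**2 + 12*x + 4 and u'(x)^2 = 144*x**6 + 216*x**5 + 33*x**4 - 108*x**3 - 50*x**2 + 12*x + 9.
Integrate each monomial from 0 to 2 using ∫_0^2 c·x^n dx = c·2^(n+1)/(n+1):
  ∫_0^2 u(x)^2 dx = ∫_0^2 (9*x^8 + 18*x^7 + 3*x^6 - 24*x^5 - 29*x^4 - 6*x^3 + 13*x^2 + 12*x + 4) dx. Term by term:
    ∫_0^2 9*x^8 dx = 512;  ∫_0^2 18*x^7 dx = 576;  ∫_0^2 3*x^6 dx = 384/7;
    ∫_0^2 -24*x^5 dx = -256;  ∫_0^2 -29*x^4 dx = -928/5;  ∫_0^2 -6*x^3 dx = -24;
    ∫_0^2 13*x^2 dx = 104/3;  ∫_0^2 12*x dx = 24;  ∫_0^2 4 dx = 8.
  Sum: 512 + 576 + 384/7 − 256 − 928/5 − 24 + 104/3 + 24 + 8 = 78112/105.
  ∫_0^2 u'(x)^2 dx = ∫_0^2 (144*x^6 + 216*x^5 + 33*x^4 - 108*x^3 - 50*x^2 + 12*x + 9) dx. Term by term:
    ∫_0^2 144*x^6 dx = 18432/7;  ∫_0^2 216*x^5 dx = 2304;  ∫_0^2 33*x^4 dx = 1056/5;
    ∫_0^2 -108*x^3 dx = -432;  ∫_0^2 -50*x^2 dx = -400/3;  ∫_0^2 12*x dx = 24;
    ∫_0^2 9 dx = 18.
  Sum: 18432/7 + 2304 + 1056/5 − 432 − 400/3 + 24 + 18 = 485626/105.
Adding: ||u||_{H^1}^2 = 78112/105 + 485626/105 = 80534/15.


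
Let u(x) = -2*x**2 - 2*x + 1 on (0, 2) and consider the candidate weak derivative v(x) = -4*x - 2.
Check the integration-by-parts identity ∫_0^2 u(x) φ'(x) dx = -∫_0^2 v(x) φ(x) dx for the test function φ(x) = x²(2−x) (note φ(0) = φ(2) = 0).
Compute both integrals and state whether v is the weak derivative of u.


LHS = 136/15, RHS = 136/15. Yes, v = u' weakly.

u(x) = -2*x**2 - 2*x + 1, classical derivative u'(x) = -4*x - 2.
φ(x) = x²(2−x), so φ'(x) = x*(4 - 3*x).
Note φ(0) = φ(2) = 0, so the boundary term u·φ vanishes.
LHS = ∫_0^2 u(x) φ'(x) dx = ∫_0^2 (6*x^4 - 2*x^3 - 11*x^2 + 4*x) dx. Term by term:
  ∫_0^2 6*x^4 dx = 192/5;  ∫_0^2 -2*x^3 dx = -8;  ∫_0^2 -11*x^2 dx = -88/3;
  ∫_0^2 4*x dx = 8.
Sum: 192/5 − 8 − 88/3 + 8 = 136/15.
So LHS = 136/15.
∫_0^2 v(x) φ(x) dx = ∫_0^2 (4*x^4 - 6*x^3 - 4*x^2) dx. Term by term:
  ∫_0^2 4*x^4 dx = 128/5;  ∫_0^2 -6*x^3 dx = -24;  ∫_0^2 -4*x^2 dx = -32/3.
Sum: 128/5 − 24 − 32/3 = -136/15.
So RHS = -∫_0^2 v(x) φ(x) dx = 136/15.
LHS = RHS, so the identity holds for this test φ.
Moreover u is smooth here and v(x) = u'(x) = -4*x - 2 pointwise, so the identity holds for every test function. Hence v is the weak derivative of u.


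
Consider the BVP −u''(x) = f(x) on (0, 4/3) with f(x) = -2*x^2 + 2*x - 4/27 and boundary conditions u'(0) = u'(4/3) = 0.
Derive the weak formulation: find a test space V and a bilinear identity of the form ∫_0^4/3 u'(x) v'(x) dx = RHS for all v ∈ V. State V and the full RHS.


V = H^1(0, 4/3) (no boundary constraint on v; u is determined up to an additive constant); weak form: ∫_0^4/3 u'v' dx = ∫_0^4/3 (-2*x^2 + 2*x - 4/27) v dx for all v ∈ V.

Multiply both sides by a test function v and integrate from 0 to 4/3:
  ∫_0^4/3 −u''(x) v(x) dx = ∫_0^4/3 f(x) v(x) dx.
Integrate the LHS by parts once:
  ∫_0^4/3 −u'' v dx = −[u'(x) v(x)]_0^4/3 + ∫_0^4/3 u'(x) v'(x) dx.
Thus ∫_0^4/3 u'(x) v'(x) dx = ∫_0^4/3 f(x) v(x) dx + [u'(x) v(x)]_0^4/3.
Choose V so that boundary terms are either known or forced to vanish.
u has homogeneous Neumann: u'(0) = u'(4/3) = 0. So [u' v]_0^4/3 = 0·v(4/3) − 0·v(0) = 0 for any v; take V = H^1(0, 4/3).
Weak formulation: find u (satisfying any essential BC) such that ∫_0^4/3 u'(x) v'(x) dx = ∫_0^4/3 f v dx for all v ∈ V (homogeneous Neumann, so boundary terms vanish).
Substituting f(x) = -2*x^2 + 2*x - 4/27, the right-hand side is ∫_0^4/3 (-2*x^2 + 2*x - 4/27) v dx.
Compatibility check (pure Neumann): taking v ≡ 1 ∈ V gives 0 = ∫_0^4/3 f dx + (0) − (0), i.e. ∫_0^4/3 f dx must equal u'(0) − u'(4/3) = 0. Indeed ∫_0^4/3 (-2*x^2 + 2*x - 4/27) dx = 0, so the data are compatible. The solution is then unique only up to an additive constant (fix it e.g. by requiring ∫_0^4/3 u dx = 0).


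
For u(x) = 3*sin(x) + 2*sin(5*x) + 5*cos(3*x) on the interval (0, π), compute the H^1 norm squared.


||u||_{H^1(0,π)}^2 = 186*π

u'(x) = -15*sin(3*x) + 3*cos(x) + 10*cos(5*x).
Expand u² and (u')² and integrate term by term on (0, π), using: for integers n ≥ 1, ∫_0^π sin²(nx) dx = ∫_0^π cos²(nx) dx = π/2; for n ≠ n', ∫_0^π sin(nx)sin(n'x) dx = ∫_0^π cos(nx)cos(n'x) dx = 0; and by product-to-sum, ∫_0^π sin(nx)cos(n'x) dx = ½∫_0^π [sin((n+n')x) + sin((n−n')x)] dx, which is 0 when n+n' is even and 2n/(n²−n'²) when n+n' is odd (it need not vanish on (0, π)).
  u² squared terms: (2)²·∫sin(5x)² dx = 4·π/2 = 2*π;  (3)²·∫sin(x)² dx = 9·π/2 = 9*π/2;  (5)²·∫cos(3x)² dx = 25·π/2 = 25*π/2.
  u² cross terms: 2·(2)·(3)·∫sin(5x)·sin(x) dx = 12·(0) = 0;  2·(2)·(5)·∫sin(5x)·cos(3x) dx = 20·(0) = 0;  2·(3)·(5)·∫sin(x)·cos(3x) dx = 30·(0) = 0.
  So ∫_0^π u² dx = 2*π + 9*π/2 + 25*π/2 + 0 + 0 + 0 = 19*π.
  (u')² squared terms: (-15)²·∫sin(3x)² dx = 225·π/2 = 225*π/2;  (3)²·∫cos(x)² dx = 9·π/2 = 9*π/2;  (10)²·∫cos(5x)² dx = 100·π/2 = 50*π.
  (u')² cross terms: 2·(-15)·(3)·∫sin(3x)·cos(x) dx = -90·(0) = 0;  2·(-15)·(10)·∫sin(3x)·cos(5x) dx = -300·(0) = 0;  2·(3)·(10)·∫cos(x)·cos(5x) dx = 60·(0) = 0.
  So ∫_0^π (u')² dx = 225*π/2 + 9*π/2 + 50*π + 0 + 0 + 0 = 167*π.
||u||_{H^1}^2 = (19*π) + (167*π) = 186*π.


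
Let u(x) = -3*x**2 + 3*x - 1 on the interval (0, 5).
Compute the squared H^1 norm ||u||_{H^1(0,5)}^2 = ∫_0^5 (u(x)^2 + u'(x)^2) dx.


||u||_{H^1}^2 = 8925/2

The H^1 norm (squared) on an interval (0, L) is
  ||u||_{H^1}^2 = ∫_0^L u(x)^2 dx + ∫_0^L u'(x)^2 dx.
Compute u'(x) = 3 - 6*x.
Then u(x)^2 = 9*x**4 - 18*x**3 + 15*x**2 - 6*x + 1 and u'(x)^2 = 36*x**2 - 36*x + 9.
Integrate each monomial from 0 to 5 using ∫_0^5 c·x^n dx = c·5^(n+1)/(n+1):
  ∫_0^5 u(x)^2 dx = ∫_0^5 (9*x^4 - 18*x^3 + 15*x^2 - 6*x + 1) dx. Term by term:
    ∫_0^5 9*x^4 dx = 5625;  ∫_0^5 -18*x^3 dx = -5625/2;  ∫_0^5 15*x^2 dx = 625;
    ∫_0^5 -6*x dx = -75;  ∫_0^5 1 dx = 5.
  Sum: 5625 − 5625/2 + 625 − 75 + 5 = 6735/2.
  ∫_0^5 u'(x)^2 dx = ∫_0^5 (36*x^2 - 36*x + 9) dx. Term by term:
    ∫_0^5 36*x^2 dx = 1500;  ∫_0^5 -36*x dx = -450;  ∫_0^5 9 dx = 45.
  Sum: 1500 − 450 + 45 = 1095.
Adding: ||u||_{H^1}^2 = 6735/2 + 1095 = 8925/2.


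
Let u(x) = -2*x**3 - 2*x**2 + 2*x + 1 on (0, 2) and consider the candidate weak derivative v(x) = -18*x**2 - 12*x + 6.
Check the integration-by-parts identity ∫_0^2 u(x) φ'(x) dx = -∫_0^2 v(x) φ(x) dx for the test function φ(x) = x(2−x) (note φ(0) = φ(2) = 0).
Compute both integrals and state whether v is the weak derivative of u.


LHS = 184/15, RHS = 184/5. No, v is not the weak derivative of u.

u(x) = -2*x**3 - 2*x**2 + 2*x + 1, classical derivative u'(x) = -6*x**2 - 4*x + 2.
φ(x) = x(2−x), so φ'(x) = 2 - 2*x.
Note φ(0) = φ(2) = 0, so the boundary term u·φ vanishes.
LHS = ∫_0^2 u(x) φ'(x) dx = ∫_0^2 (4*x^4 - 8*x^2 + 2*x + 2) dx. Term by term:
  ∫_0^2 4*x^4 dx = 128/5;  ∫_0^2 -8*x^2 dx = -64/3;  ∫_0^2 2*x dx = 4;
  ∫_0^2 2 dx = 4.
Sum: 128/5 − 64/3 + 4 + 4 = 184/15.
So LHS = 184/15.
∫_0^2 v(x) φ(x) dx = ∫_0^2 (18*x^4 - 24*x^3 - 30*x^2 + 12*x) dx. Term by term:
  ∫_0^2 18*x^4 dx = 576/5;  ∫_0^2 -24*x^3 dx = -96;  ∫_0^2 -30*x^2 dx = -80;
  ∫_0^2 12*x dx = 24.
Sum: 576/5 − 96 − 80 + 24 = -184/5.
So RHS = -∫_0^2 v(x) φ(x) dx = 184/5.
LHS − RHS = -368/15 ≠ 0, so the identity fails.
(For a valid weak derivative the identity must hold for EVERY test function, in particular this one. The failure shows v is NOT the weak derivative of u.)
Correct weak derivative would be u'(x) = -6*x**2 - 4*x + 2.


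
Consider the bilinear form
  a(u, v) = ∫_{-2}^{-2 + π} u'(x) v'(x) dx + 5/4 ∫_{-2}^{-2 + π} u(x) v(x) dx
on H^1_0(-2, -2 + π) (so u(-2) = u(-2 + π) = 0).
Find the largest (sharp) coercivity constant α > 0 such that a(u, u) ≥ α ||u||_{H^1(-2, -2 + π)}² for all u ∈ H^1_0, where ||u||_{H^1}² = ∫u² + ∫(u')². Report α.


α = 1

Coercivity of a(·,·) on H^1_0(-2, -2 + π) means a(u, u) ≥ α ||u||_{H^1}² for every u ∈ H^1_0.
The interval has length L = π, and Poincaré/coercivity depend only on L. Here a(u, u) = ∫(u')² + (5/4)·∫u².
Here c = 5/4 ≥ 1, so a(u,u) = ∫(u')² + c∫u² ≥ ∫(u')² + ∫u² = ||u||_{H^1}², i.e. α = 1 works. No larger α is possible: a(u,u) ≥ α||u||_{H^1}² means (1−α)∫(u')² ≥ (α−c)∫u², and for the modes u_n = sin(nπ(x−x₀)/L) (x₀ the left endpoint) one has ∫u_n²/∫(u_n')² = (L/(nπ))² → 0, so a(u_n,u_n)/||u_n||_{H^1}² → 1. Hence the optimal constant is α = 1.
Therefore α = 1.


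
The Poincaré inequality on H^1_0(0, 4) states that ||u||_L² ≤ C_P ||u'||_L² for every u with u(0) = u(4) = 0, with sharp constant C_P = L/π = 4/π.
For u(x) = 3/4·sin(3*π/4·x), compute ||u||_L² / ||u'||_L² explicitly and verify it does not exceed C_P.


||u||_L² / ||u'||_L² = 4/(3*π) < C_P = 4/π.

u(x) = 3/4·sin(3*π/4·x), so u'(x) = 9*π*cos(3*π*x/4)/16.
Writing u(x) = A·sin(kπx/L) with A = 3/4 and k = 3, use ∫_0^L sin²(kπx/L) dx = L/2 and ∫_0^L cos²(kπx/L) dx = L/2.
u² = 9/16·sin²(3*π/4·x) and (u')² = 81*π^2/256·cos²(3*π/4·x), and each of sin², cos² integrates to L/2 = 2 over (0, 4).
∫_0^4 u² dx = 9/8, so ||u||_L² = 3*sqrt(2)/4.
∫_0^4 (u')² dx = 81*π^2/128, so ||u'||_L² = 9*sqrt(2)*π/16.
Ratio ||u||_L² / ||u'||_L² = 4/(3*π).
Sharp Poincaré constant on H^1_0(0, 4) is C_P = L/π = 4/π, achieved by sin(π/4·x).
This is the k = 3 harmonic; the ratio L/(kπ) is strictly less than C_P = L/π, consistent with the sharp inequality ||u||_L² ≤ C_P ||u'||_L².


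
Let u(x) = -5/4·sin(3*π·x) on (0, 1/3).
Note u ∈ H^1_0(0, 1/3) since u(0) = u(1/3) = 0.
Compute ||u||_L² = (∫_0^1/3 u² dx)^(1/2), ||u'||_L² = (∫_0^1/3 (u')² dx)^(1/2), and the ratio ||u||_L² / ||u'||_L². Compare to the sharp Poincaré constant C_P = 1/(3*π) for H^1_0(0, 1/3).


||u||_L² / ||u'||_L² = 1/(3*π) = C_P.

u(x) = -5/4·sin(3*π·x), so u'(x) = -15*π*cos(3*π*x)/4.
Writing u(x) = A·sin(kπx/L) with A = -5/4 and k = 1, use ∫_0^L sin²(kπx/L) dx = L/2 and ∫_0^L cos²(kπx/L) dx = L/2.
u² = 25/16·sin²(3*π·x) and (u')² = 225*π^2/16·cos²(3*π·x), and each of sin², cos² integrates to L/2 = 1/6 over (0, 1/3).
∫_0^1/3 u² dx = 25/96, so ||u||_L² = 5*sqrt(6)/24.
∫_0^1/3 (u')² dx = 75*π^2/32, so ||u'||_L² = 5*sqrt(6)*π/8.
Ratio ||u||_L² / ||u'||_L² = 1/(3*π).
Sharp Poincaré constant on H^1_0(0, 1/3) is C_P = L/π = 1/(3*π), achieved by sin(3*π·x).
This is the k = 1 eigenfunction (up to amplitude), so the ratio equals the sharp Poincaré constant exactly.


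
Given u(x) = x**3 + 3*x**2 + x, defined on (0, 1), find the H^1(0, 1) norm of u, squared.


||u||_{H^1}^2 = 1553/42

The H^1 norm (squared) on an interval (0, L) is
  ||u||_{H^1}^2 = ∫_0^L u(x)^2 dx + ∫_0^L u'(x)^2 dx.
Compute u'(x) = 3*x**2 + 6*x + 1.
Then u(x)^2 = x**6 + 6*x**5 + 11*x**4 + 6*x**3 + x**2 and u'(x)^2 = 9*x**4 + 36*x**3 + 42*x**2 + 12*x + 1.
Integrate each monomial from 0 to 1 using ∫_0^1 c·x^n dx = c·1^(n+1)/(n+1):
  ∫_0^1 u(x)^2 dx = ∫_0^1 (x^6 + 6*x^5 + 11*x^4 + 6*x^3 + x^2) dx. Term by term:
    ∫_0^1 x^6 dx = 1/7;  ∫_0^1 6*x^5 dx = 1;  ∫_0^1 11*x^4 dx = 11/5;
    ∫_0^1 6*x^3 dx = 3/2;  ∫_0^1 x^2 dx = 1/3.
  Sum: 1/7 + 1 + 11/5 + 3/2 + 1/3 = 1087/210.
  ∫_0^1 u'(x)^2 dx = ∫_0^1 (9*x^4 + 36*x^3 + 42*x^2 + 12*x + 1) dx. Term by term:
    ∫_0^1 9*x^4 dx = 9/5;  ∫_0^1 36*x^3 dx = 9;  ∫_0^1 42*x^2 dx = 14;
    ∫_0^1 12*x dx = 6;  ∫_0^1 1 dx = 1.
  Sum: 9/5 + 9 + 14 + 6 + 1 = 159/5.
Adding: ||u||_{H^1}^2 = 1087/210 + 159/5 = 1553/42.


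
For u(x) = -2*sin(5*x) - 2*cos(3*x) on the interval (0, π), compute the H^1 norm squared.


||u||_{H^1(0,π)}^2 = 72*π

u'(x) = 6*sin(3*x) - 10*cos(5*x).
Expand u² and (u')² and integrate term by term on (0, π), using: for integers n ≥ 1, ∫_0^π sin²(nx) dx = ∫_0^π cos²(nx) dx = π/2; for n ≠ n', ∫_0^π sin(nx)sin(n'x) dx = ∫_0^π cos(nx)cos(n'x) dx = 0; and by product-to-sum, ∫_0^π sin(nx)cos(n'x) dx = ½∫_0^π [sin((n+n')x) + sin((n−n')x)] dx, which is 0 when n+n' is even and 2n/(n²−n'²) when n+n' is odd (it need not vanish on (0, π)).
  u² squared terms: (-2)²·∫cos(3x)² dx = 4·π/2 = 2*π;  (-2)²·∫sin(5x)² dx = 4·π/2 = 2*π.
  u² cross terms: 2·(-2)·(-2)·∫cos(3x)·sin(5x) dx = 8·(0) = 0.
  So ∫_0^π u² dx = 2*π + 2*π + 0 = 4*π.
  (u')² squared terms: (-10)²·∫cos(5x)² dx = 100·π/2 = 50*π;  (6)²·∫sin(3x)² dx = 36·π/2 = 18*π.
  (u')² cross terms: 2·(-10)·(6)·∫cos(5x)·sin(3x) dx = -120·(0) = 0.
  So ∫_0^π (u')² dx = 50*π + 18*π + 0 = 68*π.
||u||_{H^1}^2 = (4*π) + (68*π) = 72*π.


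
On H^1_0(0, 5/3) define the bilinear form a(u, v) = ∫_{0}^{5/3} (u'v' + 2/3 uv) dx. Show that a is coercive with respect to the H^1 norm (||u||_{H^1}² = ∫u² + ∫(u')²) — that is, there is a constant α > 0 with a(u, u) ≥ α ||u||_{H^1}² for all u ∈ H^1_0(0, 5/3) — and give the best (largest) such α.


α = (50 + 27*π^2)/(3*(25 + 9*π^2))

Coercivity of a(·,·) on H^1_0(0, 5/3) means a(u, u) ≥ α ||u||_{H^1}² for every u ∈ H^1_0.
The interval has length L = 5/3, and Poincaré/coercivity depend only on L. Here a(u, u) = ∫(u')² + (2/3)·∫u².
Here 0 < c = 2/3 < 1. The condition a(u,u) ≥ α||u||_{H^1}² reads (1−α)∫(u')² ≥ (α−c)∫u². Any admissible α is ≤ 1 (rapidly oscillating u have ∫u²/∫(u')² → 0), and α = 1 would force 0 ≥ (1−c)∫u², impossible since c < 1; so 1−α > 0. By the sharp Poincaré inequality on H^1_0 of an interval of length L, ∫(u')² ≥ (π/L)²∫u² with equality for the first sine mode sin(π(x−x₀)/L) (x₀ the left endpoint), so the inequality holds for all u iff (1−α)(π/L)² ≥ α − c, i.e. α ≤ ((π/L)² + c)/((π/L)² + 1) = (1 + c(L/π)²)/(1 + (L/π)²). With (π/L)² = 9*π^2/25 and c = 2/3, the largest admissible constant is α = ((π/L)² + c)/((π/L)² + 1).
Simplifying, α = (50 + 27*π^2)/(3*(25 + 9*π^2)).


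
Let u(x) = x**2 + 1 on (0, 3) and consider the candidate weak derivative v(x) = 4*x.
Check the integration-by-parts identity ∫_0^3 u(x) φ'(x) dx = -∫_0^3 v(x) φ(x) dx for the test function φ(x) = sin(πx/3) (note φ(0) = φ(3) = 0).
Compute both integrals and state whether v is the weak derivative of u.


LHS = -18/π, RHS = -36/π. No, v is not the weak derivative of u.

u(x) = x**2 + 1, classical derivative u'(x) = 2*x.
φ(x) = sin(πx/3), so φ'(x) = π*cos(π*x/3)/3.
Note φ(0) = φ(3) = 0, so the boundary term u·φ vanishes.
LHS = ∫_0^3 u(x) φ'(x) dx = ∫_0^3 (π*x^2*cos(π*x/3)/3 + π*cos(π*x/3)/3) dx. Term by term:
  ∫_0^3 π*cos(π*x/3)/3 dx = 0;  ∫_0^3 π*x^2*cos(π*x/3)/3 dx = -18/π.
Sum: 0 − 18/π = -18/π.
So LHS = -18/π.
∫_0^3 v(x) φ(x) dx = ∫_0^3 (4*x*sin(π*x/3)) dx. Term by term:
  ∫_0^3 4*x*sin(π*x/3) dx = 36/π.
So RHS = -∫_0^3 v(x) φ(x) dx = -36/π.
LHS − RHS = 18/π ≠ 0, so the identity fails.
(For a valid weak derivative the identity must hold for EVERY test function, in particular this one. The failure shows v is NOT the weak derivative of u.)
Correct weak derivative would be u'(x) = 2*x.


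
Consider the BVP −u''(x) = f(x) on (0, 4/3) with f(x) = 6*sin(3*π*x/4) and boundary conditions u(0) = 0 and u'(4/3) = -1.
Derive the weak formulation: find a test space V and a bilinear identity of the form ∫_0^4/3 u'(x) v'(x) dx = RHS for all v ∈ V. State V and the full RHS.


V = {v ∈ H^1(0, 4/3) : v(0) = 0} (test functions vanish at x = 0 where u is specified); weak form: ∫_0^4/3 u'v' dx = ∫_0^4/3 (6*sin(3*π*x/4)) v dx − v(4/3) for all v ∈ V.

Multiply both sides by a test function v and integrate from 0 to 4/3:
  ∫_0^4/3 −u''(x) v(x) dx = ∫_0^4/3 f(x) v(x) dx.
Integrate the LHS by parts once:
  ∫_0^4/3 −u'' v dx = −[u'(x) v(x)]_0^4/3 + ∫_0^4/3 u'(x) v'(x) dx.
Thus ∫_0^4/3 u'(x) v'(x) dx = ∫_0^4/3 f(x) v(x) dx + [u'(x) v(x)]_0^4/3.
Choose V so that boundary terms are either known or forced to vanish.
Mixed BC: u(0) = 0 (Dirichlet) and u'(4/3) = -1 (Neumann). Define V = {v ∈ H^1(0, 4/3) : v(0) = 0}. Then [u' v]_0^4/3 = u'(4/3)·v(4/3) − u'(0)·0 = − v(4/3).
Weak formulation: find u (satisfying any essential BC) such that ∫_0^4/3 u'(x) v'(x) dx = ∫_0^4/3 f v dx − v(4/3) for all v ∈ V (Dirichlet at 0 absorbed into V; Neumann datum at x = 4/3 contributes the boundary term).
Substituting f(x) = 6*sin(3*π*x/4), the right-hand side is ∫_0^4/3 (6*sin(3*π*x/4)) v dx − v(4/3).


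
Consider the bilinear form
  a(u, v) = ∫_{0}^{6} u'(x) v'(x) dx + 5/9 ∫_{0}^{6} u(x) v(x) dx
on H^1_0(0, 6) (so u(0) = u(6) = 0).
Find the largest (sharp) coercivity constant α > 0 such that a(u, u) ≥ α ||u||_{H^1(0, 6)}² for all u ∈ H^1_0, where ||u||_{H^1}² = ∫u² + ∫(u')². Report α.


α = (π^2 + 20)/(π^2 + 36)

Coercivity of a(·,·) on H^1_0(0, 6) means a(u, u) ≥ α ||u||_{H^1}² for every u ∈ H^1_0.
The interval has length L = 6, and Poincaré/coercivity depend only on L. Here a(u, u) = ∫(u')² + (5/9)·∫u².
Here 0 < c = 5/9 < 1. The condition a(u,u) ≥ α||u||_{H^1}² reads (1−α)∫(u')² ≥ (α−c)∫u². Any admissible α is ≤ 1 (rapidly oscillating u have ∫u²/∫(u')² → 0), and α = 1 would force 0 ≥ (1−c)∫u², impossible since c < 1; so 1−α > 0. By the sharp Poincaré inequality on H^1_0 of an interval of length L, ∫(u')² ≥ (π/L)²∫u² with equality for the first sine mode sin(π(x−x₀)/L) (x₀ the left endpoint), so the inequality holds for all u iff (1−α)(π/L)² ≥ α − c, i.e. α ≤ ((π/L)² + c)/((π/L)² + 1) = (1 + c(L/π)²)/(1 + (L/π)²). With (π/L)² = π^2/36 and c = 5/9, the largest admissible constant is α = ((π/L)² + c)/((π/L)² + 1).
Simplifying, α = (π^2 + 20)/(π^2 + 36).


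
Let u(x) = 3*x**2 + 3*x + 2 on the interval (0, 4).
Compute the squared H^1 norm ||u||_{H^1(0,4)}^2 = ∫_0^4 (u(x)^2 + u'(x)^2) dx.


||u||_{H^1}^2 = 23236/5

The H^1 norm (squared) on an interval (0, L) is
  ||u||_{H^1}^2 = ∫_0^L u(x)^2 dx + ∫_0^L u'(x)^2 dx.
Compute u'(x) = 6*x + 3.
Then u(x)^2 = 9*x**4 + 18*x**3 + 21*x**2 + 12*x + 4 and u'(x)^2 = 36*x**2 + 36*x + 9.
Integrate each monomial from 0 to 4 using ∫_0^4 c·x^n dx = c·4^(n+1)/(n+1):
  ∫_0^4 u(x)^2 dx = ∫_0^4 (9*x^4 + 18*x^3 + 21*x^2 + 12*x + 4) dx. Term by term:
    ∫_0^4 9*x^4 dx = 9216/5;  ∫_0^4 18*x^3 dx = 1152;  ∫_0^4 21*x^2 dx = 448;
    ∫_0^4 12*x dx = 96;  ∫_0^4 4 dx = 16.
  Sum: 9216/5 + 1152 + 448 + 96 + 16 = 17776/5.
  ∫_0^4 u'(x)^2 dx = ∫_0^4 (36*x^2 + 36*x + 9) dx. Term by term:
    ∫_0^4 36*x^2 dx = 768;  ∫_0^4 36*x dx = 288;  ∫_0^4 9 dx = 36.
  Sum: 768 + 288 + 36 = 1092.
Adding: ||u||_{H^1}^2 = 17776/5 + 1092 = 23236/5.


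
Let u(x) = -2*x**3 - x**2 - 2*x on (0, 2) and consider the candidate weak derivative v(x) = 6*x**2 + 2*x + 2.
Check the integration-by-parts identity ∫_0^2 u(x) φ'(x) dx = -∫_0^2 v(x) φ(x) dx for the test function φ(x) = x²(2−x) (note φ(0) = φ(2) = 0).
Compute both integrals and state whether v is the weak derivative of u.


LHS = 56/3, RHS = -56/3. No, v is not the weak derivative of u.

u(x) = -2*x**3 - x**2 - 2*x, classical derivative u'(x) = -6*x**2 - 2*x - 2.
φ(x) = x²(2−x), so φ'(x) = x*(4 - 3*x).
Note φ(0) = φ(2) = 0, so the boundary term u·φ vanishes.
LHS = ∫_0^2 u(x) φ'(x) dx = ∫_0^2 (6*x^5 - 5*x^4 + 2*x^3 - 8*x^2) dx. Term by term:
  ∫_0^2 6*x^5 dx = 64;  ∫_0^2 -5*x^4 dx = -32;  ∫_0^2 2*x^3 dx = 8;
  ∫_0^2 -8*x^2 dx = -64/3.
Sum: 64 − 32 + 8 − 64/3 = 56/3.
So LHS = 56/3.
∫_0^2 v(x) φ(x) dx = ∫_0^2 (-6*x^5 + 10*x^4 + 2*x^3 + 4*x^2) dx. Term by term:
  ∫_0^2 -6*x^5 dx = -64;  ∫_0^2 10*x^4 dx = 64;  ∫_0^2 2*x^3 dx = 8;
  ∫_0^2 4*x^2 dx = 32/3.
Sum: -64 + 64 + 8 + 32/3 = 56/3.
So RHS = -∫_0^2 v(x) φ(x) dx = -56/3.
LHS − RHS = 112/3 ≠ 0, so the identity fails.
(For a valid weak derivative the identity must hold for EVERY test function, in particular this one. The failure shows v is NOT the weak derivative of u.)
Correct weak derivative would be u'(x) = -6*x**2 - 2*x - 2.


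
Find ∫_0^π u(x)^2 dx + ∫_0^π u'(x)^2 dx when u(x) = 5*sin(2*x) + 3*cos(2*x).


||u||_{H^1(0,π)}^2 = 85*π

u'(x) = -6*sin(2*x) + 10*cos(2*x).
Expand u² and (u')² and integrate term by term on (0, π), using: for integers n ≥ 1, ∫_0^π sin²(nx) dx = ∫_0^π cos²(nx) dx = π/2; for n ≠ n', ∫_0^π sin(nx)sin(n'x) dx = ∫_0^π cos(nx)cos(n'x) dx = 0; and by product-to-sum, ∫_0^π sin(nx)cos(n'x) dx = ½∫_0^π [sin((n+n')x) + sin((n−n')x)] dx, which is 0 when n+n' is even and 2n/(n²−n'²) when n+n' is odd (it need not vanish on (0, π)).
  u² squared terms: (3)²·∫cos(2x)² dx = 9·π/2 = 9*π/2;  (5)²·∫sin(2x)² dx = 25·π/2 = 25*π/2.
  u² cross terms: 2·(3)·(5)·∫cos(2x)·sin(2x) dx = 30·(0) = 0.
  So ∫_0^π u² dx = 9*π/2 + 25*π/2 + 0 = 17*π.
  (u')² squared terms: (-6)²·∫sin(2x)² dx = 36·π/2 = 18*π;  (10)²·∫cos(2x)² dx = 100·π/2 = 50*π.
  (u')² cross terms: 2·(-6)·(10)·∫sin(2x)·cos(2x) dx = -120·(0) = 0.
  So ∫_0^π (u')² dx = 18*π + 50*π + 0 = 68*π.
||u||_{H^1}^2 = (17*π) + (68*π) = 85*π.


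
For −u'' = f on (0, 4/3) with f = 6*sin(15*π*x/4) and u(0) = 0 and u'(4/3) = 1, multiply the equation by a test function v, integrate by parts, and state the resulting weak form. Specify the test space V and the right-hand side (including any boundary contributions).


V = {v ∈ H^1(0, 4/3) : v(0) = 0} (test functions vanish at x = 0 where u is specified); weak form: ∫_0^4/3 u'v' dx = ∫_0^4/3 (6*sin(15*π*x/4)) v dx + v(4/3) for all v ∈ V.

Multiply both sides by a test function v and integrate from 0 to 4/3:
  ∫_0^4/3 −u''(x) v(x) dx = ∫_0^4/3 f(x) v(x) dx.
Integrate the LHS by parts once:
  ∫_0^4/3 −u'' v dx = −[u'(x) v(x)]_0^4/3 + ∫_0^4/3 u'(x) v'(x) dx.
Thus ∫_0^4/3 u'(x) v'(x) dx = ∫_0^4/3 f(x) v(x) dx + [u'(x) v(x)]_0^4/3.
Choose V so that boundary terms are either known or forced to vanish.
Mixed BC: u(0) = 0 (Dirichlet) and u'(4/3) = 1 (Neumann). Define V = {v ∈ H^1(0, 4/3) : v(0) = 0}. Then [u' v]_0^4/3 = u'(4/3)·v(4/3) − u'(0)·0 = v(4/3).
Weak formulation: find u (satisfying any essential BC) such that ∫_0^4/3 u'(x) v'(x) dx = ∫_0^4/3 f v dx + v(4/3) for all v ∈ V (Dirichlet at 0 absorbed into V; Neumann datum at x = 4/3 contributes the boundary term).
Substituting f(x) = 6*sin(15*π*x/4), the right-hand side is ∫_0^4/3 (6*sin(15*π*x/4)) v dx + v(4/3).


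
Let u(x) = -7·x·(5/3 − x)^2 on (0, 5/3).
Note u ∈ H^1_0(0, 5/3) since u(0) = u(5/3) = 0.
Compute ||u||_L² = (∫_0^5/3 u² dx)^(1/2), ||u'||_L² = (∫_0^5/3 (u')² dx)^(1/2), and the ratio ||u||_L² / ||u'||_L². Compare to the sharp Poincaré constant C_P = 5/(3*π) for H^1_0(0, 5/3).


||u||_L² / ||u'||_L² = 5*sqrt(14)/42 < C_P = 5/(3*π).

u(x) = -7·x·(5/3 − x)^2, so u'(x) = -21*x^2 + 140*x/3 - 175/9.
u(x) = -7·x·(5/3 − x)^2 vanishes at x = 0 and x = 5/3, so u ∈ H^1_0(0, 5/3). Differentiate via the product rule and integrate the resulting polynomials term by term.
  ∫_0^5/3 u² dx = ∫_0^5/3 (49*x^6 - 980*x^5/3 + 2450*x^4/3 - 24500*x^3/27 + 30625*x^2/81) dx. Term by term:
    ∫_0^5/3 49*x^6 dx = 546875/2187;  ∫_0^5/3 -980*x^5/3 dx = -7656250/6561;  ∫_0^5/3 2450*x^4/3 dx = 1531250/729;
    ∫_0^5/3 -24500*x^3/27 dx = -3828125/2187;  ∫_0^5/3 30625*x^2/81 dx = 3828125/6561.
  Sum: 546875/2187 − 7656250/6561 + 1531250/729 − 3828125/2187 + 3828125/6561 = 109375/6561.
  ∫_0^5/3 (u')² dx = ∫_0^5/3 (441*x^4 - 1960*x^3 + 26950*x^2/9 - 49000*x/27 + 30625/81) dx. Term by term:
    ∫_0^5/3 441*x^4 dx = 30625/27;  ∫_0^5/3 -1960*x^3 dx = -306250/81;  ∫_0^5/3 26950*x^2/9 dx = 3368750/729;
    ∫_0^5/3 -49000*x/27 dx = -612500/243;  ∫_0^5/3 30625/81 dx = 153125/243.
  Sum: 30625/27 − 306250/81 + 3368750/729 − 612500/243 + 153125/243 = 61250/729.
∫_0^5/3 u² dx = 109375/6561, so ||u||_L² = 125*sqrt(7)/81.
∫_0^5/3 (u')² dx = 61250/729, so ||u'||_L² = 175*sqrt(2)/27.
Ratio ||u||_L² / ||u'||_L² = 5*sqrt(14)/42.
Sharp Poincaré constant on H^1_0(0, 5/3) is C_P = L/π = 5/(3*π), achieved by sin(3*π/5·x).
A polynomial bump cannot attain the sharp Poincaré constant (only the first sine eigenfunction does), so the ratio is strictly less than C_P, consistent with ||u||_L² ≤ C_P ||u'||_L².


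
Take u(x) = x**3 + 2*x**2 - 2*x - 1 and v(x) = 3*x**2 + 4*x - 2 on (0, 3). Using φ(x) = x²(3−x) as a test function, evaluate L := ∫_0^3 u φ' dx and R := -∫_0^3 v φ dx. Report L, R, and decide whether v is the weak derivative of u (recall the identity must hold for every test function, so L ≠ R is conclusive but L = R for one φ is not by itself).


LHS = -108, RHS = -108. Yes, v = u' weakly.

u(x) = x**3 + 2*x**2 - 2*x - 1, classical derivative u'(x) = 3*x**2 + 4*x - 2.
φ(x) = x²(3−x), so φ'(x) = 3*x*(2 - x).
Note φ(0) = φ(3) = 0, so the boundary term u·φ vanishes.
LHS = ∫_0^3 u(x) φ'(x) dx = ∫_0^3 (-3*x^5 + 18*x^3 - 9*x^2 - 6*x) dx. Term by term:
  ∫_0^3 -3*x^5 dx = -729/2;  ∫_0^3 18*x^3 dx = 729/2;  ∫_0^3 -9*x^2 dx = -81;
  ∫_0^3 -6*x dx = -27.
Sum: -729/2 + 729/2 − 81 − 27 = -108.
So LHS = -108.
∫_0^3 v(x) φ(x) dx = ∫_0^3 (-3*x^5 + 5*x^4 + 14*x^3 - 6*x^2) dx. Term by term:
  ∫_0^3 -3*x^5 dx = -729/2;  ∫_0^3 5*x^4 dx = 243;  ∫_0^3 14*x^3 dx = 567/2;
  ∫_0^3 -6*x^2 dx = -54.
Sum: -729/2 + 243 + 567/2 − 54 = 108.
So RHS = -∫_0^3 v(x) φ(x) dx = -108.
LHS = RHS, so the identity holds for this test φ.
Moreover u is smooth here and v(x) = u'(x) = 3*x**2 + 4*x - 2 pointwise, so the identity holds for every test function. Hence v is the weak derivative of u.


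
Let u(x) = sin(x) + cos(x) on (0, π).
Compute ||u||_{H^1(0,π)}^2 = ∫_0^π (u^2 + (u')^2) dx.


||u||_{H^1(0,π)}^2 = 2*π

u'(x) = -sin(x) + cos(x).
Expand u² and (u')² and integrate term by term on (0, π), using: for integers n ≥ 1, ∫_0^π sin²(nx) dx = ∫_0^π cos²(nx) dx = π/2; for n ≠ n', ∫_0^π sin(nx)sin(n'x) dx = ∫_0^π cos(nx)cos(n'x) dx = 0; and by product-to-sum, ∫_0^π sin(nx)cos(n'x) dx = ½∫_0^π [sin((n+n')x) + sin((n−n')x)] dx, which is 0 when n+n' is even and 2n/(n²−n'²) when n+n' is odd (it need not vanish on (0, π)).
  u² squared terms: (1)²·∫cos(x)² dx = 1·π/2 = π/2;  (1)²·∫sin(x)² dx = 1·π/2 = π/2.
  u² cross terms: 2·(1)·(1)·∫cos(x)·sin(x) dx = 2·(0) = 0.
  So ∫_0^π u² dx = π/2 + π/2 + 0 = π.
  (u')² squared terms: (-1)²·∫sin(x)² dx = 1·π/2 = π/2;  (1)²·∫cos(x)² dx = 1·π/2 = π/2.
  (u')² cross terms: 2·(-1)·(1)·∫sin(x)·cos(x) dx = -2·(0) = 0.
  So ∫_0^π (u')² dx = π/2 + π/2 + 0 = π.
||u||_{H^1}^2 = (π) + (π) = 2*π.


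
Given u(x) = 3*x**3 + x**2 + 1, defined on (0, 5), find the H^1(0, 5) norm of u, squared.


||u||_{H^1}^2 = 2437945/14

The H^1 norm (squared) on an interval (0, L) is
  ||u||_{H^1}^2 = ∫_0^L u(x)^2 dx + ∫_0^L u'(x)^2 dx.
Compute u'(x) = 9*x**2 + 2*x.
Then u(x)^2 = 9*x**6 + 6*x**5 + x**4 + 6*x**3 + 2*x**2 + 1 and u'(x)^2 = 81*x**4 + 36*x**3 + 4*x**2.
Integrate each monomial from 0 to 5 using ∫_0^5 c·x^n dx = c·5^(n+1)/(n+1):
  ∫_0^5 u(x)^2 dx = ∫_0^5 (9*x^6 + 6*x^5 + x^4 + 6*x^3 + 2*x^2 + 1) dx. Term by term:
    ∫_0^5 9*x^6 dx = 703125/7;  ∫_0^5 6*x^5 dx = 15625;  ∫_0^5 x^4 dx = 625;
    ∫_0^5 6*x^3 dx = 1875/2;  ∫_0^5 2*x^2 dx = 250/3;  ∫_0^5 1 dx = 5.
  Sum: 703125/7 + 15625 + 625 + 1875/2 + 250/3 + 5 = 4944335/42.
  ∫_0^5 u'(x)^2 dx = ∫_0^5 (81*x^4 + 36*x^3 + 4*x^2) dx. Term by term:
    ∫_0^5 81*x^4 dx = 50625;  ∫_0^5 36*x^3 dx = 5625;  ∫_0^5 4*x^2 dx = 500/3.
  Sum: 50625 + 5625 + 500/3 = 169250/3.
Adding: ||u||_{H^1}^2 = 4944335/42 + 169250/3 = 2437945/14.


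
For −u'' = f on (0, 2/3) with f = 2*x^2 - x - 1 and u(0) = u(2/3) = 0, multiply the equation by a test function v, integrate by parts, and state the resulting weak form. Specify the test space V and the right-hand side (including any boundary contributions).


V = H^1_0(0, 2/3) (so v(0) = v(2/3) = 0); weak form: ∫_0^2/3 u'v' dx = ∫_0^2/3 (2*x^2 - x - 1) v dx for all v ∈ V.

Multiply both sides by a test function v and integrate from 0 to 2/3:
  ∫_0^2/3 −u''(x) v(x) dx = ∫_0^2/3 f(x) v(x) dx.
Integrate the LHS by parts once:
  ∫_0^2/3 −u'' v dx = −[u'(x) v(x)]_0^2/3 + ∫_0^2/3 u'(x) v'(x) dx.
Thus ∫_0^2/3 u'(x) v'(x) dx = ∫_0^2/3 f(x) v(x) dx + [u'(x) v(x)]_0^2/3.
Choose V so that boundary terms are either known or forced to vanish.
u is Dirichlet: u(0) = u(2/3) = 0. Let V = H^1_0(0, 2/3); then v(0) = v(2/3) = 0, and [u' v]_0^2/3 = 0.
Weak formulation: find u (satisfying any essential BC) such that ∫_0^2/3 u'(x) v'(x) dx = ∫_0^2/3 f v dx for all v ∈ V.
Substituting f(x) = 2*x^2 - x - 1, the right-hand side is ∫_0^2/3 (2*x^2 - x - 1) v dx.


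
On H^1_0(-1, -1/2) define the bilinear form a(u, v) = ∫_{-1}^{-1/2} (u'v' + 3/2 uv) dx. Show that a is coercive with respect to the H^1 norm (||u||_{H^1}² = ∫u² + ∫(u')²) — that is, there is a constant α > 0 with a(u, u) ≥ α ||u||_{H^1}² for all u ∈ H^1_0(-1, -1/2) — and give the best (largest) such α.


α = 1

Coercivity of a(·,·) on H^1_0(-1, -1/2) means a(u, u) ≥ α ||u||_{H^1}² for every u ∈ H^1_0.
The interval has length L = 1/2, and Poincaré/coercivity depend only on L. Here a(u, u) = ∫(u')² + (3/2)·∫u².
Here c = 3/2 ≥ 1, so a(u,u) = ∫(u')² + c∫u² ≥ ∫(u')² + ∫u² = ||u||_{H^1}², i.e. α = 1 works. No larger α is possible: a(u,u) ≥ α||u||_{H^1}² means (1−α)∫(u')² ≥ (α−c)∫u², and for the modes u_n = sin(nπ(x−x₀)/L) (x₀ the left endpoint) one has ∫u_n²/∫(u_n')² = (L/(nπ))² → 0, so a(u_n,u_n)/||u_n||_{H^1}² → 1. Hence the optimal constant is α = 1.
Therefore α = 1.


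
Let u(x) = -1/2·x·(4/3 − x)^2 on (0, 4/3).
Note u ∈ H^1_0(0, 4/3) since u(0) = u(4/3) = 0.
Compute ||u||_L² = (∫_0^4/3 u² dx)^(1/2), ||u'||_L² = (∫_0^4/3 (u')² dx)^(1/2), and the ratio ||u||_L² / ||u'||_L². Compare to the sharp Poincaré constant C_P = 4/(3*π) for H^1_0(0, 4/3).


||u||_L² / ||u'||_L² = 2*sqrt(14)/21 < C_P = 4/(3*π).

u(x) = -1/2·x·(4/3 − x)^2, so u'(x) = (4 - 9*x)*(3*x - 4)/18.
u(x) = -1/2·x·(4/3 − x)^2 vanishes at x = 0 and x = 4/3, so u ∈ H^1_0(0, 4/3). Differentiate via the product rule and integrate the resulting polynomials term by term.
  ∫_0^4/3 u² dx = ∫_0^4/3 (x^6/4 - 4*x^5/3 + 8*x^4/3 - 64*x^3/27 + 64*x^2/81) dx. Term by term:
    ∫_0^4/3 x^6/4 dx = 4096/15309;  ∫_0^4/3 -4*x^5/3 dx = -8192/6561;  ∫_0^4/3 8*x^4/3 dx = 8192/3645;
    ∫_0^4/3 -64*x^3/27 dx = -4096/2187;  ∫_0^4/3 64*x^2/81 dx = 4096/6561.
  Sum: 4096/15309 − 8192/6561 + 8192/3645 − 4096/2187 + 4096/6561 = 4096/229635.
  ∫_0^4/3 (u')² dx = ∫_0^4/3 (9*x^4/4 - 8*x^3 + 88*x^2/9 - 128*x/27 + 64/81) dx. Term by term:
    ∫_0^4/3 9*x^4/4 dx = 256/135;  ∫_0^4/3 -8*x^3 dx = -512/81;  ∫_0^4/3 88*x^2/9 dx = 5632/729;
    ∫_0^4/3 -128*x/27 dx = -1024/243;  ∫_0^4/3 64/81 dx = 256/243.
  Sum: 256/135 − 512/81 + 5632/729 − 1024/243 + 256/243 = 512/3645.
∫_0^4/3 u² dx = 4096/229635, so ||u||_L² = 64*sqrt(35)/2835.
∫_0^4/3 (u')² dx = 512/3645, so ||u'||_L² = 16*sqrt(10)/135.
Ratio ||u||_L² / ||u'||_L² = 2*sqrt(14)/21.
Sharp Poincaré constant on H^1_0(0, 4/3) is C_P = L/π = 4/(3*π), achieved by sin(3*π/4·x).
A polynomial bump cannot attain the sharp Poincaré constant (only the first sine eigenfunction does), so the ratio is strictly less than C_P, consistent with ||u||_L² ≤ C_P ||u'||_L².


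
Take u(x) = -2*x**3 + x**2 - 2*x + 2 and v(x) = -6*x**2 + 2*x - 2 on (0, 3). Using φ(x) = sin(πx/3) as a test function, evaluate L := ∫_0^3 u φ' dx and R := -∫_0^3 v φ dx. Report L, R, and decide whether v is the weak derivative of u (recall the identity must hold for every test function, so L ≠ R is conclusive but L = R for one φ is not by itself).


LHS = -648/π^3 + 156/π, RHS = -648/π^3 + 156/π. Yes, v = u' weakly.

u(x) = -2*x**3 + x**2 - 2*x + 2, classical derivative u'(x) = -6*x**2 + 2*x - 2.
φ(x) = sin(πx/3), so φ'(x) = π*cos(π*x/3)/3.
Note φ(0) = φ(3) = 0, so the boundary term u·φ vanishes.
LHS = ∫_0^3 u(x) φ'(x) dx = ∫_0^3 (-2*π*x^3*cos(π*x/3)/3 + π*x^2*cos(π*x/3)/3 - 2*π*x*cos(π*x/3)/3 + 2*π*cos(π*x/3)/3) dx. Term by term:
  ∫_0^3 2*π*cos(π*x/3)/3 dx = 0;  ∫_0^3 -2*π*x*cos(π*x/3)/3 dx = 12/π;  ∫_0^3 -2*π*x^3*cos(π*x/3)/3 dx = -648/π^3 + 162/π;
  ∫_0^3 π*x^2*cos(π*x/3)/3 dx = -18/π.
Sum: 0 + 12/π + -648/π^3 + 162/π − 18/π = -648/π^3 + 156/π.
So LHS = -648/π^3 + 156/π.
∫_0^3 v(x) φ(x) dx = ∫_0^3 (-6*x^2*sin(π*x/3) + 2*x*sin(π*x/3) - 2*sin(π*x/3)) dx. Term by term:
  ∫_0^3 -2*sin(π*x/3) dx = -12/π;  ∫_0^3 -6*x^2*sin(π*x/3) dx = -162/π + 648/π^3;  ∫_0^3 2*x*sin(π*x/3) dx = 18/π.
Sum: -12/π + -162/π + 648/π^3 + 18/π = -156/π + 648/π^3.
So RHS = -∫_0^3 v(x) φ(x) dx = -648/π^3 + 156/π.
LHS = RHS, so the identity holds for this test φ.
Moreover u is smooth here and v(x) = u'(x) = -6*x**2 + 2*x - 2 pointwise, so the identity holds for every test function. Hence v is the weak derivative of u.


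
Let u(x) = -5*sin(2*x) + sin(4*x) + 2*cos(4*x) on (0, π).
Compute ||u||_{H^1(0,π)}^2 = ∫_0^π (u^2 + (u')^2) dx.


||u||_{H^1(0,π)}^2 = 105*π

u'(x) = -8*sin(4*x) - 10*cos(2*x) + 4*cos(4*x).
Expand u² and (u')² and integrate term by term on (0, π), using: for integers n ≥ 1, ∫_0^π sin²(nx) dx = ∫_0^π cos²(nx) dx = π/2; for n ≠ n', ∫_0^π sin(nx)sin(n'x) dx = ∫_0^π cos(nx)cos(n'x) dx = 0; and by product-to-sum, ∫_0^π sin(nx)cos(n'x) dx = ½∫_0^π [sin((n+n')x) + sin((n−n')x)] dx, which is 0 when n+n' is even and 2n/(n²−n'²) when n+n' is odd (it need not vanish on (0, π)).
  u² squared terms: (-5)²·∫sin(2x)² dx = 25·π/2 = 25*π/2;  (2)²·∫cos(4x)² dx = 4·π/2 = 2*π;  (1)²·∫sin(4x)² dx = 1·π/2 = π/2.
  u² cross terms: 2·(-5)·(2)·∫sin(2x)·cos(4x) dx = -20·(0) = 0;  2·(-5)·(1)·∫sin(2x)·sin(4x) dx = -10·(0) = 0;  2·(2)·(1)·∫cos(4x)·sin(4x) dx = 4·(0) = 0.
  So ∫_0^π u² dx = 25*π/2 + 2*π + π/2 + 0 + 0 + 0 = 15*π.
  (u')² squared terms: (-10)²·∫cos(2x)² dx = 100·π/2 = 50*π;  (-8)²·∫sin(4x)² dx = 64·π/2 = 32*π;  (4)²·∫cos(4x)² dx = 16·π/2 = 8*π.
  (u')² cross terms: 2·(-10)·(-8)·∫cos(2x)·sin(4x) dx = 160·(0) = 0;  2·(-10)·(4)·∫cos(2x)·cos(4x) dx = -80·(0) = 0;  2·(-8)·(4)·∫sin(4x)·cos(4x) dx = -64·(0) = 0.
  So ∫_0^π (u')² dx = 50*π + 32*π + 8*π + 0 + 0 + 0 = 90*π.
||u||_{H^1}^2 = (15*π) + (90*π) = 105*π.


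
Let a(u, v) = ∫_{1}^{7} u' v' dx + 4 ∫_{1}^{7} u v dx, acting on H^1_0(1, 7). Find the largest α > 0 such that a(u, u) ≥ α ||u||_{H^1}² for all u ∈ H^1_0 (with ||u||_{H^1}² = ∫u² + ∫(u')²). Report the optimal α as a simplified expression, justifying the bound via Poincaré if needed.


α = 1

Coercivity of a(·,·) on H^1_0(1, 7) means a(u, u) ≥ α ||u||_{H^1}² for every u ∈ H^1_0.
The interval has length L = 6, and Poincaré/coercivity depend only on L. Here a(u, u) = ∫(u')² + (4)·∫u².
Here c = 4 ≥ 1, so a(u,u) = ∫(u')² + c∫u² ≥ ∫(u')² + ∫u² = ||u||_{H^1}², i.e. α = 1 works. No larger α is possible: a(u,u) ≥ α||u||_{H^1}² means (1−α)∫(u')² ≥ (α−c)∫u², and for the modes u_n = sin(nπ(x−x₀)/L) (x₀ the left endpoint) one has ∫u_n²/∫(u_n')² = (L/(nπ))² → 0, so a(u_n,u_n)/||u_n||_{H^1}² → 1. Hence the optimal constant is α = 1.
Therefore α = 1.


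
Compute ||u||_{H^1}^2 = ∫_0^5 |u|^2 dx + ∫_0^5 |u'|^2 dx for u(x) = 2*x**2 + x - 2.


||u||_{H^1}^2 = 3575

The H^1 norm (squared) on an interval (0, L) is
  ||u||_{H^1}^2 = ∫_0^L u(x)^2 dx + ∫_0^L u'(x)^2 dx.
Compute u'(x) = 4*x + 1.
Then u(x)^2 = 4*x**4 + 4*x**3 - 7*x**2 - 4*x + 4 and u'(x)^2 = 16*x**2 + 8*x + 1.
Integrate each monomial from 0 to 5 using ∫_0^5 c·x^n dx = c·5^(n+1)/(n+1):
  ∫_0^5 u(x)^2 dx = ∫_0^5 (4*x^4 + 4*x^3 - 7*x^2 - 4*x + 4) dx. Term by term:
    ∫_0^5 4*x^4 dx = 2500;  ∫_0^5 4*x^3 dx = 625;  ∫_0^5 -7*x^2 dx = -875/3;
    ∫_0^5 -4*x dx = -50;  ∫_0^5 4 dx = 20.
  Sum: 2500 + 625 − 875/3 − 50 + 20 = 8410/3.
  ∫_0^5 u'(x)^2 dx = ∫_0^5 (16*x^2 + 8*x + 1) dx. Term by term:
    ∫_0^5 16*x^2 dx = 2000/3;  ∫_0^5 8*x dx = 100;  ∫_0^5 1 dx = 5.
  Sum: 2000/3 + 100 + 5 = 2315/3.
Adding: ||u||_{H^1}^2 = 8410/3 + 2315/3 = 3575.


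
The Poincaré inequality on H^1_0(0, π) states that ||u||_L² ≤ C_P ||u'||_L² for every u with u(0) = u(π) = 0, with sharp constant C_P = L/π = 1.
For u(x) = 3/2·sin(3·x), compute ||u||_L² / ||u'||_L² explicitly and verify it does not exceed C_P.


||u||_L² / ||u'||_L² = 1/3 < C_P = 1.

u(x) = 3/2·sin(3·x), so u'(x) = 9*cos(3*x)/2.
Writing u(x) = A·sin(kπx/L) with A = 3/2 and k = 3, use ∫_0^L sin²(kπx/L) dx = L/2 and ∫_0^L cos²(kπx/L) dx = L/2.
u² = 9/4·sin²(3·x) and (u')² = 81/4·cos²(3·x), and each of sin², cos² integrates to L/2 = π/2 over (0, π).
∫_0^π u² dx = 9*π/8, so ||u||_L² = 3*sqrt(2)*sqrt(π)/4.
∫_0^π (u')² dx = 81*π/8, so ||u'||_L² = 9*sqrt(2)*sqrt(π)/4.
Ratio ||u||_L² / ||u'||_L² = 1/3.
Sharp Poincaré constant on H^1_0(0, π) is C_P = L/π = 1, achieved by sin(x).
This is the k = 3 harmonic; the ratio L/(kπ) is strictly less than C_P = L/π, consistent with the sharp inequality ||u||_L² ≤ C_P ||u'||_L².


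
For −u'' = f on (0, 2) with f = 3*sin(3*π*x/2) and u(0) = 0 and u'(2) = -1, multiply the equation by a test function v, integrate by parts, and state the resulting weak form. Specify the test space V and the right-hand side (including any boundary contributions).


V = {v ∈ H^1(0, 2) : v(0) = 0} (test functions vanish at x = 0 where u is specified); weak form: ∫_0^2 u'v' dx = ∫_0^2 (3*sin(3*π*x/2)) v dx − v(2) for all v ∈ V.

Multiply both sides by a test function v and integrate from 0 to 2:
  ∫_0^2 −u''(x) v(x) dx = ∫_0^2 f(x) v(x) dx.
Integrate the LHS by parts once:
  ∫_0^2 −u'' v dx = −[u'(x) v(x)]_0^2 + ∫_0^2 u'(x) v'(x) dx.
Thus ∫_0^2 u'(x) v'(x) dx = ∫_0^2 f(x) v(x) dx + [u'(x) v(x)]_0^2.
Choose V so that boundary terms are either known or forced to vanish.
Mixed BC: u(0) = 0 (Dirichlet) and u'(2) = -1 (Neumann). Define V = {v ∈ H^1(0, 2) : v(0) = 0}. Then [u' v]_0^2 = u'(2)·v(2) − u'(0)·0 = − v(2).
Weak formulation: find u (satisfying any essential BC) such that ∫_0^2 u'(x) v'(x) dx = ∫_0^2 f v dx − v(2) for all v ∈ V (Dirichlet at 0 absorbed into V; Neumann datum at x = 2 contributes the boundary term).
Substituting f(x) = 3*sin(3*π*x/2), the right-hand side is ∫_0^2 (3*sin(3*π*x/2)) v dx − v(2).
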